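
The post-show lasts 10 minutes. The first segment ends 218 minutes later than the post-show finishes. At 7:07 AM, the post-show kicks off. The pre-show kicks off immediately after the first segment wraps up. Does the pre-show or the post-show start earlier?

the post-show

The post-show ends at 7:07 AM + 10 min = 7:17 AM.
The first segment ends at 7:17 AM + 218 min = 10:55 AM.
So the pre-show starts at 10:55 AM.
The pre-show starts at 10:55 AM and the post-show starts at 7:07 AM, so the post-show is first.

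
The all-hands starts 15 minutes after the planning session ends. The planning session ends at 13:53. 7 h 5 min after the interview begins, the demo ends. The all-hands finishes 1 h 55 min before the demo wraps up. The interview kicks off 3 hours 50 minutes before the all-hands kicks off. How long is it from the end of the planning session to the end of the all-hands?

1 h 35 min

The all-hands starts at 13:53 + 15 min = 14:08.
The interview starts at 14:08 − 230 min = 10:18.
The demo ends at 10:18 + 425 min = 17:23.
The all-hands ends at 17:23 − 115 min = 15:28.
From 13:53 to 15:28 is 1 h 35 min.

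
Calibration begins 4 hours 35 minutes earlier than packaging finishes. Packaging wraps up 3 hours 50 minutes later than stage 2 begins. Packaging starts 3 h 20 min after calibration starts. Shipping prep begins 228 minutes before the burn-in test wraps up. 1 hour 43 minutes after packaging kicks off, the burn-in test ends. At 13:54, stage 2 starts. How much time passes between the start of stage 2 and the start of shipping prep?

Packaging ends at 13:54 + 230 min = 17:44.
Calibration starts at 17:44 − 275 min = 13:09.
Packaging starts at 13:09 + 200 min = 16:29.
The burn-in test ends at 16:29 + 103 min = 18:12.
Shipping prep starts at 18:12 − 228 min = 14:24.
From 13:54 to 14:24 is half an hour.

half an hour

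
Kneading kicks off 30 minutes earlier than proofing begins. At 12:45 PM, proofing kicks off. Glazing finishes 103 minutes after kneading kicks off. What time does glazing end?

1:58 PM

Kneading starts at 12:45 PM − 30 min = 12:15 PM.
Glazing ends at 12:15 PM + 103 min = 1:58 PM.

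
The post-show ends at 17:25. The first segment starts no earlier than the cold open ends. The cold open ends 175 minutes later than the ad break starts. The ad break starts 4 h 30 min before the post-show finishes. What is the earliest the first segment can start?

The ad break starts at 17:25 − 270 min = 12:55.
The cold open ends at 12:55 + 175 min = 15:50.
The first segment is bounded by the cold open, so the earliest it can start is 15:50.

15:50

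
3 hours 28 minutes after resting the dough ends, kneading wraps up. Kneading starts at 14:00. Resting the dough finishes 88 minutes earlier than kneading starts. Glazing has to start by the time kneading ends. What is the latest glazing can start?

16:00

Resting the dough ends at 14:00 − 88 min = 12:32.
Kneading ends at 12:32 + 208 min = 16:00.
Glazing is bounded by kneading, so the latest it can start is 16:00.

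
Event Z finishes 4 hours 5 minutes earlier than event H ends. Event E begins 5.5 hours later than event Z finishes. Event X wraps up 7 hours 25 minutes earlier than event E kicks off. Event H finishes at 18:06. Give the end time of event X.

Event Z ends at 18:06 − 245 min = 14:01.
Event E starts at 14:01 + 330 min = 19:31.
Event X ends at 19:31 − 445 min = 12:06.

12:06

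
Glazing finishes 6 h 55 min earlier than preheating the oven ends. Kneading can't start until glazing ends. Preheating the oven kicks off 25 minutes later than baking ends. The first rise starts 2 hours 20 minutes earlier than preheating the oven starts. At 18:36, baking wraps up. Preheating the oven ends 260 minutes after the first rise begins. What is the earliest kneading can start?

Preheating the oven starts at 18:36 + 25 min = 19:01.
The first rise starts at 19:01 − 140 min = 16:41.
Preheating the oven ends at 16:41 + 260 min = 21:01.
Glazing ends at 21:01 − 415 min = 14:06.
Kneading is bounded by glazing, so the earliest it can start is 14:06.

14:06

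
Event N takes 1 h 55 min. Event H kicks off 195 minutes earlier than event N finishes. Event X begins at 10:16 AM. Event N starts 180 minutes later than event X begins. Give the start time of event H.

11:56 AM

Event N starts at 10:16 AM + 180 min = 1:16 PM.
Event N ends at 1:16 PM + 115 min = 3:11 PM.
Event H starts at 3:11 PM − 195 min = 11:56 AM.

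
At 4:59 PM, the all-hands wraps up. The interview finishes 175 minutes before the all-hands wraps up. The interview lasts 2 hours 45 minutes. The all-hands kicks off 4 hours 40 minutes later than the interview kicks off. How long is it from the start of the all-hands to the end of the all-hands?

1 hour

The interview ends at 4:59 PM − 175 min = 2:04 PM.
The interview starts at 2:04 PM − 165 min = 11:19 AM.
The all-hands starts at 11:19 AM + 280 min = 3:59 PM.
From 3:59 PM to 4:59 PM is 1 hour.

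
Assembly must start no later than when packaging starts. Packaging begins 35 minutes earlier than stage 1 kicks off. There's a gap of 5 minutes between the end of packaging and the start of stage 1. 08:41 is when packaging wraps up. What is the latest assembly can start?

Stage 1 starts at 08:41 + 5 min = 08:46.
Packaging starts at 08:46 − 35 min = 08:11.
Assembly is bounded by packaging, so the latest it can start is 08:11.

08:11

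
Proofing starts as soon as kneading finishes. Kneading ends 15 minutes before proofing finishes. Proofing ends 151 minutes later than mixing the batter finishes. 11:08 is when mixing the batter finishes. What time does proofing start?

Proofing ends at 11:08 + 151 min = 13:39.
Kneading ends at 13:39 − 15 min = 13:24.
So proofing starts at 13:24.

13:24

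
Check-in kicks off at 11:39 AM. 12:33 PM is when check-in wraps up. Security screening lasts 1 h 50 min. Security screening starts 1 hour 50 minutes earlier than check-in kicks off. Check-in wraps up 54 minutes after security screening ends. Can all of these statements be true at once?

Yes

Security screening starts at 11:39 AM − 110 min = 9:49 AM.
Security screening ends at 9:49 AM + 110 min = 11:39 AM.
Check-in ends at 11:39 AM + 54 min = 12:33 PM.
That matches the stated 12:33 PM, so the schedule is consistent.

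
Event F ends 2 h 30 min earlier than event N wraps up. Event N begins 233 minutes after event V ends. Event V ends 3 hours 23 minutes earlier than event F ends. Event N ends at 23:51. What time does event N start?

Event F ends at 23:51 − 150 min = 21:21.
Event V ends at 21:21 − 203 min = 17:58.
Event N starts at 17:58 + 233 min = 21:51.

21:51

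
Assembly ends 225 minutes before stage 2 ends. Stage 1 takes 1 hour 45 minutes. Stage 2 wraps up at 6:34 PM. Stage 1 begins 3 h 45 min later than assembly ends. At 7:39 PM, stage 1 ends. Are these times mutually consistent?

No

Assembly ends at 6:34 PM − 225 min = 2:49 PM.
Stage 1 starts at 2:49 PM + 225 min = 6:34 PM.
Stage 1 ends at 6:34 PM + 105 min = 8:19 PM.
But stage 1 is also said to end at 7:39 PM — a 40-minute conflict.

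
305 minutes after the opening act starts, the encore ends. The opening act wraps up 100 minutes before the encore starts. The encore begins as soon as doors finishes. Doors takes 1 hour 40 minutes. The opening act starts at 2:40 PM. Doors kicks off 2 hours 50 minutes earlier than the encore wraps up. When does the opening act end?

4:55 PM

The encore ends at 2:40 PM + 305 min = 7:45 PM.
Doors starts at 7:45 PM − 170 min = 4:55 PM.
Doors ends at 4:55 PM + 100 min = 6:35 PM.
So the encore starts at 6:35 PM.
The opening act ends at 6:35 PM − 100 min = 4:55 PM.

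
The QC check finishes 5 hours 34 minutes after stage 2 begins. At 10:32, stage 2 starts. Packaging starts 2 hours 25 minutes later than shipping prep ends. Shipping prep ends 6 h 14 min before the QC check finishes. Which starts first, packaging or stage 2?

The QC check ends at 10:32 + 334 min = 16:06.
Shipping prep ends at 16:06 − 374 min = 09:52.
Packaging starts at 09:52 + 145 min = 12:17.
Packaging starts at 12:17 and stage 2 starts at 10:32, so stage 2 is first.

stage 2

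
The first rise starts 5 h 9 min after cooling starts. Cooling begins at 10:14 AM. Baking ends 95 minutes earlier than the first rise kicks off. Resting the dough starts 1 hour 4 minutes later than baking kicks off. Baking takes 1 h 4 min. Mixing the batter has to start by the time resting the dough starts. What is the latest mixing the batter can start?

The first rise starts at 10:14 AM + 309 min = 3:23 PM.
Baking ends at 3:23 PM − 95 min = 1:48 PM.
Baking starts at 1:48 PM − 64 min = 12:44 PM.
Resting the dough starts at 12:44 PM + 64 min = 1:48 PM.
Mixing the batter is bounded by resting the dough, so the latest it can start is 1:48 PM.

1:48 PM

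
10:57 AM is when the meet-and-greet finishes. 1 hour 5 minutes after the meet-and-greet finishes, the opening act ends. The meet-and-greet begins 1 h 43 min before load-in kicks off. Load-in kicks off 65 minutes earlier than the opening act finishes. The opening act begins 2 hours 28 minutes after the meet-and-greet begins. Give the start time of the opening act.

11:42 AM

The opening act ends at 10:57 AM + 65 min = 12:02 PM.
Load-in starts at 12:02 PM − 65 min = 10:57 AM.
The meet-and-greet starts at 10:57 AM − 103 min = 9:14 AM.
The opening act starts at 9:14 AM + 148 min = 11:42 AM.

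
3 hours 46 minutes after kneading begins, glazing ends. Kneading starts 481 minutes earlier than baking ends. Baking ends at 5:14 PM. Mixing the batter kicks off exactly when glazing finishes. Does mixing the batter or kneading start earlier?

Kneading starts at 5:14 PM − 481 min = 9:13 AM.
Glazing ends at 9:13 AM + 226 min = 12:59 PM.
So mixing the batter starts at 12:59 PM.
Mixing the batter starts at 12:59 PM and kneading starts at 9:13 AM, so kneading is first.

kneading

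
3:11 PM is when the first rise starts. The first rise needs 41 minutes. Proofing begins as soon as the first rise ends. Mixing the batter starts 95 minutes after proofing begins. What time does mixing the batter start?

5:27 PM

The first rise ends at 3:11 PM + 41 min = 3:52 PM.
So proofing starts at 3:52 PM.
Mixing the batter starts at 3:52 PM + 95 min = 5:27 PM.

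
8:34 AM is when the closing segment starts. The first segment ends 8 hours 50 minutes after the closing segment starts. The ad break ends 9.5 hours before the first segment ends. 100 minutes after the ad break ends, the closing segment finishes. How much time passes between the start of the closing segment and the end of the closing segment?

The first segment ends at 8:34 AM + 530 min = 5:24 PM.
The ad break ends at 5:24 PM − 570 min = 7:54 AM.
The closing segment ends at 7:54 AM + 100 min = 9:34 AM.
From 8:34 AM to 9:34 AM is 60 minutes.

60 minutes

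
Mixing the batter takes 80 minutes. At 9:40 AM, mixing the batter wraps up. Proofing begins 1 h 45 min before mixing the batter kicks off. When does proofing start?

Mixing the batter starts at 9:40 AM − 80 min = 8:20 AM.
Proofing starts at 8:20 AM − 105 min = 6:35 AM.

6:35 AM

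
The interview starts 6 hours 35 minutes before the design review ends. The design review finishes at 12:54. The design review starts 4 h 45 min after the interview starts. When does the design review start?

11:04

The interview starts at 12:54 − 395 min = 06:19.
The design review starts at 06:19 + 285 min = 11:04.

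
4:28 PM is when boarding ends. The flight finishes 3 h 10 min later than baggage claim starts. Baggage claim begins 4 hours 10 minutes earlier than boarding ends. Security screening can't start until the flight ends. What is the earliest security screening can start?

Baggage claim starts at 4:28 PM − 250 min = 12:18 PM.
The flight ends at 12:18 PM + 190 min = 3:28 PM.
Security screening is bounded by the flight, so the earliest it can start is 3:28 PM.

3:28 PM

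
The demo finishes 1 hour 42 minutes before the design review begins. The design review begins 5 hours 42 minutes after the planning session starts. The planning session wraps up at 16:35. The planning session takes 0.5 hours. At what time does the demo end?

The planning session starts at 16:35 − 30 min = 16:05.
The design review starts at 16:05 + 342 min = 21:47.
The demo ends at 21:47 − 102 min = 20:05.

20:05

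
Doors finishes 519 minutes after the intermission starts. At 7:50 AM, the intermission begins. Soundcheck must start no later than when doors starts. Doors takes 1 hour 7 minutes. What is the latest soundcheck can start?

Doors ends at 7:50 AM + 519 min = 4:29 PM.
Doors starts at 4:29 PM − 67 min = 3:22 PM.
Soundcheck is bounded by doors, so the latest it can start is 3:22 PM.

3:22 PM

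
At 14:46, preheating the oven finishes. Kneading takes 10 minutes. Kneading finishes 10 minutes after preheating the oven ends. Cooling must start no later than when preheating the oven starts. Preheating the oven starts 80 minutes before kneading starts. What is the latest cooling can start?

Kneading ends at 14:46 + 10 min = 14:56.
Kneading starts at 14:56 − 10 min = 14:46.
Preheating the oven starts at 14:46 − 80 min = 13:26.
Cooling is bounded by preheating the oven, so the latest it can start is 13:26.

13:26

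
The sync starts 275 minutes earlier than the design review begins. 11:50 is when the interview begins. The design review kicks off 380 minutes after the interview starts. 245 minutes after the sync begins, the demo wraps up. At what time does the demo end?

The design review starts at 11:50 + 380 min = 18:10.
The sync starts at 18:10 − 275 min = 13:35.
The demo ends at 13:35 + 245 min = 17:40.

17:40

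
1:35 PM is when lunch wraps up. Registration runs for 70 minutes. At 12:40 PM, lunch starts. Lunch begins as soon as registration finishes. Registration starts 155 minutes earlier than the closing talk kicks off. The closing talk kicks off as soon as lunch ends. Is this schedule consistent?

No

The closing talk starts at 1:35 PM.
Registration starts at 1:35 PM − 155 min = 11:00 AM.
Registration ends at 11:00 AM + 70 min = 12:10 PM.
So lunch starts at 12:10 PM.
But lunch is also said to start at 12:40 PM — a 30-minute conflict.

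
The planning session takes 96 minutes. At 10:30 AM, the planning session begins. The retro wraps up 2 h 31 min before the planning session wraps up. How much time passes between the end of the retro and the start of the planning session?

55 minutes

The planning session ends at 10:30 AM + 96 min = 12:06 PM.
The retro ends at 12:06 PM − 151 min = 9:35 AM.
From 9:35 AM to 10:30 AM is 55 minutes.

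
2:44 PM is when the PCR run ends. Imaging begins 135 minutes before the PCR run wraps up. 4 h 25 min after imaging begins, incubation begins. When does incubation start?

4:54 PM

Imaging starts at 2:44 PM − 135 min = 12:29 PM.
Incubation starts at 12:29 PM + 265 min = 4:54 PM.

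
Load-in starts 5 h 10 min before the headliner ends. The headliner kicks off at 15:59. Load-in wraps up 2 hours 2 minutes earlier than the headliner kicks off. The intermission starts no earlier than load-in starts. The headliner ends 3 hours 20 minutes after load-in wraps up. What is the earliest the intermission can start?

Load-in ends at 15:59 − 122 min = 13:57.
The headliner ends at 13:57 + 200 min = 17:17.
Load-in starts at 17:17 − 310 min = 12:07.
The intermission is bounded by load-in, so the earliest it can start is 12:07.

12:07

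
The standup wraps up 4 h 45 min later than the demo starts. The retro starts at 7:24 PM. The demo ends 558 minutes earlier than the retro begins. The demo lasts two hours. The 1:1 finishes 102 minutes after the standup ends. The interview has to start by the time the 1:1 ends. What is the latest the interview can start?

2:33 PM

The demo ends at 7:24 PM − 558 min = 10:06 AM.
The demo starts at 10:06 AM − 120 min = 8:06 AM.
The standup ends at 8:06 AM + 285 min = 12:51 PM.
The 1:1 ends at 12:51 PM + 102 min = 2:33 PM.
The interview is bounded by the 1:1, so the latest it can start is 2:33 PM.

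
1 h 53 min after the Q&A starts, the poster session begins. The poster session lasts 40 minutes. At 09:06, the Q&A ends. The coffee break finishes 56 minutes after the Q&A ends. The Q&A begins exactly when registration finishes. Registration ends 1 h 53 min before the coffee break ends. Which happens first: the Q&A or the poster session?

The coffee break ends at 09:06 + 56 min = 10:02.
Registration ends at 10:02 − 113 min = 08:09.
So the Q&A starts at 08:09.
The poster session starts at 08:09 + 113 min = 10:02.
The Q&A starts at 08:09 and the poster session starts at 10:02, so the Q&A is first.

the Q&A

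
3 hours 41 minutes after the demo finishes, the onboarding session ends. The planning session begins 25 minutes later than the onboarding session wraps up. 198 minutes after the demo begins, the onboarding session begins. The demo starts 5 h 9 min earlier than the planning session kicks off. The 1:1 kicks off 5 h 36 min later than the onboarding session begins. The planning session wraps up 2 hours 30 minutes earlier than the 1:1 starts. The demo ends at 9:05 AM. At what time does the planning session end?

The onboarding session ends at 9:05 AM + 221 min = 12:46 PM.
The planning session starts at 12:46 PM + 25 min = 1:11 PM.
The demo starts at 1:11 PM − 309 min = 8:02 AM.
The onboarding session starts at 8:02 AM + 198 min = 11:20 AM.
The 1:1 starts at 11:20 AM + 336 min = 4:56 PM.
The planning session ends at 4:56 PM − 150 min = 2:26 PM.

2:26 PM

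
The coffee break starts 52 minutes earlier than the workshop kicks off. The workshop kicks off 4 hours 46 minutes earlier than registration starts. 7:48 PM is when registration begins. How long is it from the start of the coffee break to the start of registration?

The workshop starts at 7:48 PM − 286 min = 3:02 PM.
The coffee break starts at 3:02 PM − 52 min = 2:10 PM.
From 2:10 PM to 7:48 PM is 5 h 38 min.

5 h 38 min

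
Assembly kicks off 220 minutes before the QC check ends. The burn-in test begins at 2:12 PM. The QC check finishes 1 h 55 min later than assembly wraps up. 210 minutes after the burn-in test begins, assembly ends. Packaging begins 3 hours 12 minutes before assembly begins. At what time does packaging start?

12:45 PM

Assembly ends at 2:12 PM + 210 min = 5:42 PM.
The QC check ends at 5:42 PM + 115 min = 7:37 PM.
Assembly starts at 7:37 PM − 220 min = 3:57 PM.
Packaging starts at 3:57 PM − 192 min = 12:45 PM.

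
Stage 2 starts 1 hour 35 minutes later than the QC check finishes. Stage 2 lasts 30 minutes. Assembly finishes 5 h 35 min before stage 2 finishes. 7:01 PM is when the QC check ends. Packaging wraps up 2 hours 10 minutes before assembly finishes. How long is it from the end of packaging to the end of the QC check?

Stage 2 starts at 7:01 PM + 95 min = 8:36 PM.
Stage 2 ends at 8:36 PM + 30 min = 9:06 PM.
Assembly ends at 9:06 PM − 335 min = 3:31 PM.
Packaging ends at 3:31 PM − 130 min = 1:21 PM.
From 1:21 PM to 7:01 PM is 340 minutes.

340 minutes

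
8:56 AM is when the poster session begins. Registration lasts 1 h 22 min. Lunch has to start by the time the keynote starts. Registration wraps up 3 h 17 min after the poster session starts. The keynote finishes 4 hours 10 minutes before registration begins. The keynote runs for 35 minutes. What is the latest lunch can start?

Registration ends at 8:56 AM + 197 min = 12:13 PM.
Registration starts at 12:13 PM − 82 min = 10:51 AM.
The keynote ends at 10:51 AM − 250 min = 6:41 AM.
The keynote starts at 6:41 AM − 35 min = 6:06 AM.
Lunch is bounded by the keynote, so the latest it can start is 6:06 AM.

6:06 AM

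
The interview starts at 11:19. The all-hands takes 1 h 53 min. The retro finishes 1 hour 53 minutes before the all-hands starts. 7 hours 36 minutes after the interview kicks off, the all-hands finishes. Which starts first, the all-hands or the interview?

the interview

The all-hands ends at 11:19 + 456 min = 18:55.
The all-hands starts at 18:55 − 113 min = 17:02.
The all-hands starts at 17:02 and the interview starts at 11:19, so the interview is first.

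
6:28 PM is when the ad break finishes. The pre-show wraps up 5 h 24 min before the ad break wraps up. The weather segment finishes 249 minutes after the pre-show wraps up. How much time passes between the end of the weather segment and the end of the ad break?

75 minutes

The pre-show ends at 6:28 PM − 324 min = 1:04 PM.
The weather segment ends at 1:04 PM + 249 min = 5:13 PM.
From 5:13 PM to 6:28 PM is 75 minutes.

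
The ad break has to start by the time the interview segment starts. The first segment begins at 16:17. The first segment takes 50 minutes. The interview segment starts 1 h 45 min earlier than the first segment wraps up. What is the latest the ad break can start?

15:22

The first segment ends at 16:17 + 50 min = 17:07.
The interview segment starts at 17:07 − 105 min = 15:22.
The ad break is bounded by the interview segment, so the latest it can start is 15:22.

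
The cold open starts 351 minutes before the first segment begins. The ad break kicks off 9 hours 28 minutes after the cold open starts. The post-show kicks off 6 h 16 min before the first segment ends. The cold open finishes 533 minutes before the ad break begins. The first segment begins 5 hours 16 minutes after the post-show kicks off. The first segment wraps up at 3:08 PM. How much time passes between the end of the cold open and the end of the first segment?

376 minutes

The post-show starts at 3:08 PM − 376 min = 8:52 AM.
The first segment starts at 8:52 AM + 316 min = 2:08 PM.
The cold open starts at 2:08 PM − 351 min = 8:17 AM.
The ad break starts at 8:17 AM + 568 min = 5:45 PM.
The cold open ends at 5:45 PM − 533 min = 8:52 AM.
From 8:52 AM to 3:08 PM is 376 minutes.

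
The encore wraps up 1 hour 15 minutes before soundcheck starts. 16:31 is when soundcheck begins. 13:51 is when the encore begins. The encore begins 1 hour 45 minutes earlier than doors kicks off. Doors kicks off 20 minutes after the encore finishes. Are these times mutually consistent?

Yes

The encore ends at 16:31 − 75 min = 15:16.
Doors starts at 15:16 + 20 min = 15:36.
The encore starts at 15:36 − 105 min = 13:51.
That matches the stated 13:51, so the schedule is consistent.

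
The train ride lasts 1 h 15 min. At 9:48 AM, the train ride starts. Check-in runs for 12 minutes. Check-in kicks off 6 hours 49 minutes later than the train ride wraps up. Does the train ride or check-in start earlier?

The train ride ends at 9:48 AM + 75 min = 11:03 AM.
Check-in starts at 11:03 AM + 409 min = 5:52 PM.
The train ride starts at 9:48 AM and check-in starts at 5:52 PM, so the train ride is first.

the train ride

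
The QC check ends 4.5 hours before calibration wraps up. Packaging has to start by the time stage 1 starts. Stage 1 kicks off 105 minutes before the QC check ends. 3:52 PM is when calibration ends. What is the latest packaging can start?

The QC check ends at 3:52 PM − 270 min = 11:22 AM.
Stage 1 starts at 11:22 AM − 105 min = 9:37 AM.
Packaging is bounded by stage 1, so the latest it can start is 9:37 AM.

9:37 AM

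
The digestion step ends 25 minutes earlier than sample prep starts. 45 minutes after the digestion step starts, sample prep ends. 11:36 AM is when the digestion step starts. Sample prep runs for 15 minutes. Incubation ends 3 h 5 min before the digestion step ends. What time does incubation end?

8:36 AM

Sample prep ends at 11:36 AM + 45 min = 12:21 PM.
Sample prep starts at 12:21 PM − 15 min = 12:06 PM.
The digestion step ends at 12:06 PM − 25 min = 11:41 AM.
Incubation ends at 11:41 AM − 185 min = 8:36 AM.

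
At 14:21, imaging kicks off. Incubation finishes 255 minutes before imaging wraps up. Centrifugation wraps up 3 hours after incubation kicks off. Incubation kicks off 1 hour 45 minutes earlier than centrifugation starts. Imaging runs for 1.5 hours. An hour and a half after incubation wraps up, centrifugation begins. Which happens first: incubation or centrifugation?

incubation

Imaging ends at 14:21 + 90 min = 15:51.
Incubation ends at 15:51 − 255 min = 11:36.
Centrifugation starts at 11:36 + 90 min = 13:06.
Incubation starts at 13:06 − 105 min = 11:21.
Incubation starts at 11:21 and centrifugation starts at 13:06, so incubation is first.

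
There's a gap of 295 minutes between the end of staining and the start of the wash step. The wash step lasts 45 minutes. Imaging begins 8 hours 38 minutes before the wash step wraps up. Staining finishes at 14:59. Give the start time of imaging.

The wash step starts at 14:59 + 295 min = 19:54.
The wash step ends at 19:54 + 45 min = 20:39.
Imaging starts at 20:39 − 518 min = 12:01.

12:01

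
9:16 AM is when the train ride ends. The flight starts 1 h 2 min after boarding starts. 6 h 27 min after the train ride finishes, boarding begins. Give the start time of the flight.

Boarding starts at 9:16 AM + 387 min = 3:43 PM.
The flight starts at 3:43 PM + 62 min = 4:45 PM.

4:45 PM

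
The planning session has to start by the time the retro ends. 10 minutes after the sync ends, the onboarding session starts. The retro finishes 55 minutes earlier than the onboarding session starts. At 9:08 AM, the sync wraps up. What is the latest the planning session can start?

8:23 AM

The onboarding session starts at 9:08 AM + 10 min = 9:18 AM.
The retro ends at 9:18 AM − 55 min = 8:23 AM.
The planning session is bounded by the retro, so the latest it can start is 8:23 AM.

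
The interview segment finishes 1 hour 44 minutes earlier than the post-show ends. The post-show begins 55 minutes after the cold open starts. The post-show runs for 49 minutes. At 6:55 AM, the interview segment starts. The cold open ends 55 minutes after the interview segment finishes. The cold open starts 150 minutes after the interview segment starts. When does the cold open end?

10:20 AM

The cold open starts at 6:55 AM + 150 min = 9:25 AM.
The post-show starts at 9:25 AM + 55 min = 10:20 AM.
The post-show ends at 10:20 AM + 49 min = 11:09 AM.
The interview segment ends at 11:09 AM − 104 min = 9:25 AM.
The cold open ends at 9:25 AM + 55 min = 10:20 AM.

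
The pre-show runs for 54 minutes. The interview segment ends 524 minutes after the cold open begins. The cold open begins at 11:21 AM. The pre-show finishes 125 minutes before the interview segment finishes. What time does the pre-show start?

The interview segment ends at 11:21 AM + 524 min = 8:05 PM.
The pre-show ends at 8:05 PM − 125 min = 6:00 PM.
The pre-show starts at 6:00 PM − 54 min = 5:06 PM.

5:06 PM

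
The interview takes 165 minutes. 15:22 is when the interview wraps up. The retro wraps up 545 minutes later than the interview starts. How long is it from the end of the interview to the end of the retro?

The interview starts at 15:22 − 165 min = 12:37.
The retro ends at 12:37 + 545 min = 21:42.
From 15:22 to 21:42 is 380 minutes.

380 minutes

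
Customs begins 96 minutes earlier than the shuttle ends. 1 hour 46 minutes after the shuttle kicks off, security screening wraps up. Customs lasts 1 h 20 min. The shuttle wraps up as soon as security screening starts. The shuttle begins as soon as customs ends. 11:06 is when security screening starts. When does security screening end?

12:36

The shuttle ends at 11:06.
Customs starts at 11:06 − 96 min = 09:30.
Customs ends at 09:30 + 80 min = 10:50.
So the shuttle starts at 10:50.
Security screening ends at 10:50 + 106 min = 12:36.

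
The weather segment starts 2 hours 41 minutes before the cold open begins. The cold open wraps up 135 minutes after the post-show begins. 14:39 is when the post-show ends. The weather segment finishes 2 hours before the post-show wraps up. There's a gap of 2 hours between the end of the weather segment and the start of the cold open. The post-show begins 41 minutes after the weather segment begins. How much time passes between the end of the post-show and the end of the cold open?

15 minutes

The weather segment ends at 14:39 − 120 min = 12:39.
The cold open starts at 12:39 + 120 min = 14:39.
The weather segment starts at 14:39 − 161 min = 11:58.
The post-show starts at 11:58 + 41 min = 12:39.
The cold open ends at 12:39 + 135 min = 14:54.
From 14:39 to 14:54 is 15 minutes.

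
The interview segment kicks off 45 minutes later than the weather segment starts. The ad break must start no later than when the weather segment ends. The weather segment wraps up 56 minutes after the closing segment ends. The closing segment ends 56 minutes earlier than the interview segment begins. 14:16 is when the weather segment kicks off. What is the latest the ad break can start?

The interview segment starts at 14:16 + 45 min = 15:01.
The closing segment ends at 15:01 − 56 min = 14:05.
The weather segment ends at 14:05 + 56 min = 15:01.
The ad break is bounded by the weather segment, so the latest it can start is 15:01.

15:01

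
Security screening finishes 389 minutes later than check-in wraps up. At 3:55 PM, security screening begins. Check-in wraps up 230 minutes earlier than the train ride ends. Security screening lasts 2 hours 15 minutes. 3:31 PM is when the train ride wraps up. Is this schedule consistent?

Yes

Check-in ends at 3:31 PM − 230 min = 11:41 AM.
Security screening ends at 11:41 AM + 389 min = 6:10 PM.
Security screening starts at 6:10 PM − 135 min = 3:55 PM.
That matches the stated 3:55 PM, so the schedule is consistent.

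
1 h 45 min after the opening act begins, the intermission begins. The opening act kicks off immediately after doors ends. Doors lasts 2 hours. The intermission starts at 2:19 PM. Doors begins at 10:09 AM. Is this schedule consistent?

Doors ends at 10:09 AM + 120 min = 12:09 PM.
So the opening act starts at 12:09 PM.
The intermission starts at 12:09 PM + 105 min = 1:54 PM.
But the intermission is also said to start at 2:19 PM — a 25-minute conflict.

No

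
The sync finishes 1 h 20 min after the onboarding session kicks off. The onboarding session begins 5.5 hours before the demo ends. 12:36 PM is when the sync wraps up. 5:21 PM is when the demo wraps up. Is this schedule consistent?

The onboarding session starts at 5:21 PM − 330 min = 11:51 AM.
The sync ends at 11:51 AM + 80 min = 1:11 PM.
But the sync is also said to end at 12:36 PM — a 35-minute conflict.

No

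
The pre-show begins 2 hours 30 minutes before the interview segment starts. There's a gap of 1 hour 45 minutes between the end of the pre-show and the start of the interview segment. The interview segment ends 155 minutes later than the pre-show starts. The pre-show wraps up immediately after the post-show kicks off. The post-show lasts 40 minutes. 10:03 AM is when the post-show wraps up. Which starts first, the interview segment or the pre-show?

the pre-show

The post-show starts at 10:03 AM − 40 min = 9:23 AM.
So the pre-show ends at 9:23 AM.
The interview segment starts at 9:23 AM + 105 min = 11:08 AM.
The pre-show starts at 11:08 AM − 150 min = 8:38 AM.
The interview segment starts at 11:08 AM and the pre-show starts at 8:38 AM, so the pre-show is first.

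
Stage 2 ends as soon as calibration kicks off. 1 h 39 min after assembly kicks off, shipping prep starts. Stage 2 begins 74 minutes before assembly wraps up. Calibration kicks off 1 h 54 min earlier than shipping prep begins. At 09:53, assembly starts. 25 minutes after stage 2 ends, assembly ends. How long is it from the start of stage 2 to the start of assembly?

64 minutes

Shipping prep starts at 09:53 + 99 min = 11:32.
Calibration starts at 11:32 − 114 min = 09:38.
So stage 2 ends at 09:38.
Assembly ends at 09:38 + 25 min = 10:03.
Stage 2 starts at 10:03 − 74 min = 08:49.
From 08:49 to 09:53 is 64 minutes.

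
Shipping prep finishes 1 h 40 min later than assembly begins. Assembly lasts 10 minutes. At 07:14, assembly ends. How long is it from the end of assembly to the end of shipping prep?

90 minutes

Assembly starts at 07:14 − 10 min = 07:04.
Shipping prep ends at 07:04 + 100 min = 08:44.
From 07:14 to 08:44 is 90 minutes.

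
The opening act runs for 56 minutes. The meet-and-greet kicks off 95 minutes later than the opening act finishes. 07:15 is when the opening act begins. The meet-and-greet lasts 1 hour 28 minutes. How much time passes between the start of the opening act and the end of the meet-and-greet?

The opening act ends at 07:15 + 56 min = 08:11.
The meet-and-greet starts at 08:11 + 95 min = 09:46.
The meet-and-greet ends at 09:46 + 88 min = 11:14.
From 07:15 to 11:14 is 239 minutes.

239 minutes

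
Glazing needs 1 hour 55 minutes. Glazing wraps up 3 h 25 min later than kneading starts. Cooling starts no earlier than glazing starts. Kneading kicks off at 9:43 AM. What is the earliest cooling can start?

11:13 AM

Glazing ends at 9:43 AM + 205 min = 1:08 PM.
Glazing starts at 1:08 PM − 115 min = 11:13 AM.
Cooling is bounded by glazing, so the earliest it can start is 11:13 AM.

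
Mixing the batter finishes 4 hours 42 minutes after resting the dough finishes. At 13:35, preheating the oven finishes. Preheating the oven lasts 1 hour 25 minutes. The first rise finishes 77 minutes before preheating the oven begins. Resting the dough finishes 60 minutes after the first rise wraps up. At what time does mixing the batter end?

16:35

Preheating the oven starts at 13:35 − 85 min = 12:10.
The first rise ends at 12:10 − 77 min = 10:53.
Resting the dough ends at 10:53 + 60 min = 11:53.
Mixing the batter ends at 11:53 + 282 min = 16:35.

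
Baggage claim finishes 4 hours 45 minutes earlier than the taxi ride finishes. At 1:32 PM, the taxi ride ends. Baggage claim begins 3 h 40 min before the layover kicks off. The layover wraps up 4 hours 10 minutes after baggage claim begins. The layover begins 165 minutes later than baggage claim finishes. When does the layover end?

Baggage claim ends at 1:32 PM − 285 min = 8:47 AM.
The layover starts at 8:47 AM + 165 min = 11:32 AM.
Baggage claim starts at 11:32 AM − 220 min = 7:52 AM.
The layover ends at 7:52 AM + 250 min = 12:02 PM.

12:02 PM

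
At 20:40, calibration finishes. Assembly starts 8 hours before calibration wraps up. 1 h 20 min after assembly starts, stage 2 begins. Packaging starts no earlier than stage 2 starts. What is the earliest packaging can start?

Assembly starts at 20:40 − 480 min = 12:40.
Stage 2 starts at 12:40 + 80 min = 14:00.
Packaging is bounded by stage 2, so the earliest it can start is 14:00.

14:00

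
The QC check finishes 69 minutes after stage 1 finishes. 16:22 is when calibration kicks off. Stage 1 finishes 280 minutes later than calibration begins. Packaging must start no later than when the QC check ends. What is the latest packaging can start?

Stage 1 ends at 16:22 + 280 min = 21:02.
The QC check ends at 21:02 + 69 min = 22:11.
Packaging is bounded by the QC check, so the latest it can start is 22:11.

22:11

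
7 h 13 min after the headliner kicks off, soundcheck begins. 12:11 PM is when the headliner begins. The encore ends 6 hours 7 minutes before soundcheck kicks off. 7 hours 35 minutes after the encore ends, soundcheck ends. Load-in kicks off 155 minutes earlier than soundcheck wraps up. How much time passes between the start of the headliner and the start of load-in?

366 minutes

Soundcheck starts at 12:11 PM + 433 min = 7:24 PM.
The encore ends at 7:24 PM − 367 min = 1:17 PM.
Soundcheck ends at 1:17 PM + 455 min = 8:52 PM.
Load-in starts at 8:52 PM − 155 min = 6:17 PM.
From 12:11 PM to 6:17 PM is 366 minutes.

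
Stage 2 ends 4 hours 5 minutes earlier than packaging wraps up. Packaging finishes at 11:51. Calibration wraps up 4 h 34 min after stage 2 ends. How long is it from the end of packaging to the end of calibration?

Stage 2 ends at 11:51 − 245 min = 07:46.
Calibration ends at 07:46 + 274 min = 12:20.
From 11:51 to 12:20 is 29 minutes.

29 minutes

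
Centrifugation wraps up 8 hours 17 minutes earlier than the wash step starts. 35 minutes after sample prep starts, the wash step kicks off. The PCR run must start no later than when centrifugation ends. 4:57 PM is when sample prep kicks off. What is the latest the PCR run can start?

9:15 AM

The wash step starts at 4:57 PM + 35 min = 5:32 PM.
Centrifugation ends at 5:32 PM − 497 min = 9:15 AM.
The PCR run is bounded by centrifugation, so the latest it can start is 9:15 AM.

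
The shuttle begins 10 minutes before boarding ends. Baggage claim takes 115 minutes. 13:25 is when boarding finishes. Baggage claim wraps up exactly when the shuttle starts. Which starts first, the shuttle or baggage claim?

baggage claim

The shuttle starts at 13:25 − 10 min = 13:15.
So baggage claim ends at 13:15.
Baggage claim starts at 13:15 − 115 min = 11:20.
The shuttle starts at 13:15 and baggage claim starts at 11:20, so baggage claim is first.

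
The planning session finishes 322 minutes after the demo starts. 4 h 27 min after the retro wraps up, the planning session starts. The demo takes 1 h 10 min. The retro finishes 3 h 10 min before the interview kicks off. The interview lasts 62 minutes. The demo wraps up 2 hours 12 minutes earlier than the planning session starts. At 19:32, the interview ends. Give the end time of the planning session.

21:47

The interview starts at 19:32 − 62 min = 18:30.
The retro ends at 18:30 − 190 min = 15:20.
The planning session starts at 15:20 + 267 min = 19:47.
The demo ends at 19:47 − 132 min = 17:35.
The demo starts at 17:35 − 70 min = 16:25.
The planning session ends at 16:25 + 322 min = 21:47.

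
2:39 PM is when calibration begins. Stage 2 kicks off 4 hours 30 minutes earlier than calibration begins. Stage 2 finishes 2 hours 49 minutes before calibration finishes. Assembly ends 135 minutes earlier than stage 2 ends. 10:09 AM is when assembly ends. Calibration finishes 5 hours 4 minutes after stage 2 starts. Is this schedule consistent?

Yes

Stage 2 starts at 2:39 PM − 270 min = 10:09 AM.
Calibration ends at 10:09 AM + 304 min = 3:13 PM.
Stage 2 ends at 3:13 PM − 169 min = 12:24 PM.
Assembly ends at 12:24 PM − 135 min = 10:09 AM.
That matches the stated 10:09 AM, so the schedule is consistent.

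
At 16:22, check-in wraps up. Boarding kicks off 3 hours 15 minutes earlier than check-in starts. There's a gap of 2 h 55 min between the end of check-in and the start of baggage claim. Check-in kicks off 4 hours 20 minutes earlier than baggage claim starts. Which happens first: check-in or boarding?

boarding

Baggage claim starts at 16:22 + 175 min = 19:17.
Check-in starts at 19:17 − 260 min = 14:57.
Boarding starts at 14:57 − 195 min = 11:42.
Check-in starts at 14:57 and boarding starts at 11:42, so boarding is first.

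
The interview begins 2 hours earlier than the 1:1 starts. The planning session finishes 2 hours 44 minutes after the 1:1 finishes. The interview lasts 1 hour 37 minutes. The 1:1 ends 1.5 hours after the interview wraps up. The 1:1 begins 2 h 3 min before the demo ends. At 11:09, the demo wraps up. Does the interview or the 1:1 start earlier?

the interview

The 1:1 starts at 11:09 − 123 min = 09:06.
The interview starts at 09:06 − 120 min = 07:06.
The interview starts at 07:06 and the 1:1 starts at 09:06, so the interview is first.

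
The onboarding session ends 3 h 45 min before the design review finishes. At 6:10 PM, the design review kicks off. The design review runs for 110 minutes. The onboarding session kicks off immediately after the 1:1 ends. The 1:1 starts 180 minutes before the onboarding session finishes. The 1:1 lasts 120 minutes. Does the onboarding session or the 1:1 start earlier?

The design review ends at 6:10 PM + 110 min = 8:00 PM.
The onboarding session ends at 8:00 PM − 225 min = 4:15 PM.
The 1:1 starts at 4:15 PM − 180 min = 1:15 PM.
The 1:1 ends at 1:15 PM + 120 min = 3:15 PM.
So the onboarding session starts at 3:15 PM.
The onboarding session starts at 3:15 PM and the 1:1 starts at 1:15 PM, so the 1:1 is first.

the 1:1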